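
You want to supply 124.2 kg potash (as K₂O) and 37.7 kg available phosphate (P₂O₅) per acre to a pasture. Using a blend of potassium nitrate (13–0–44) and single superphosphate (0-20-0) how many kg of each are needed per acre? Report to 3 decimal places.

Let a = kg of potassium nitrate, b = kg of single superphosphate (per acre).
K₂O: 0.44·a + 0·b = 124.2
P₂O₅: 0·a + 0.2·b = 37.7
Solving simultaneously: a = 282.2727, b = 188.5.

282.273 kg potassium nitrate, 188.500 kg single superphosphate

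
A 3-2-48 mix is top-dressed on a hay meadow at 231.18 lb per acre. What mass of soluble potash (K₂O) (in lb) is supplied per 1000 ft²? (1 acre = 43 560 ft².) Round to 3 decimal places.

K₂O per acre = 231.18 × 48% = 110.966 lb.
Convert to per 1000 ft²: 110.966 × 0.0229568 = 2.54744 lb.

2.547 lb K₂O per thousand sq ft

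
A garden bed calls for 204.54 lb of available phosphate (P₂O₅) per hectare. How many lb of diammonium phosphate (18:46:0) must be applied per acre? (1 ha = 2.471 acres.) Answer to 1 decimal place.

179.9 lb of product per acre

Product per hectare = 204.54 / 46% = 444.652 lb.
Convert to per acre: 444.652 × 0.404694 = 179.948 lb.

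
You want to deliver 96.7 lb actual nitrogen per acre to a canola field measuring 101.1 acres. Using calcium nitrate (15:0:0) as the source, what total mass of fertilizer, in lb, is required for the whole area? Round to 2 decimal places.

65175.80 lb

Product per acre = 96.7 / 15% = 644.667 lb.
Total product = 644.667 × 101.1 = 65175.8 lb.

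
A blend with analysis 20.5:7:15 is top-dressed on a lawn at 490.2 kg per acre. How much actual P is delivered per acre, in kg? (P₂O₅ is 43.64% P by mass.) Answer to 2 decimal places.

P₂O₅ per acre = 490.2 × 7% = 34.314 kg.
Elemental P = 34.314 × 0.4364 = 14.9746 kg per acre.

14.97 kg P per acre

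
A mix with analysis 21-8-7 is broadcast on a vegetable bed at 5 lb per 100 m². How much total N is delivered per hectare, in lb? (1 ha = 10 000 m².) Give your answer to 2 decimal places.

nitrogen per 100 m² = 5 × 21% = 1.05 lb.
Convert to per hectare: 1.05 × 100 = 105 lb.

105.00 lb N per hectare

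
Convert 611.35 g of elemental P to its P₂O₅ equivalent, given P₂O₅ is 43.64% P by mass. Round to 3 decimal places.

1400.894 g P₂O₅

P₂O₅ = 611.35 / 0.4364 = 1400.8937 g.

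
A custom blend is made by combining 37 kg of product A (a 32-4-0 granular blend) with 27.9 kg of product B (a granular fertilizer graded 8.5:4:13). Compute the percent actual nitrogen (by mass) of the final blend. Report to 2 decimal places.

Total mass = 37 + 27.9 = 64.9 kg.
N mass = 32%×37 + 8.5%×27.9 = 14.2115 kg.
% N = 14.2115 / 64.9 = 21.8975%.

21.90% N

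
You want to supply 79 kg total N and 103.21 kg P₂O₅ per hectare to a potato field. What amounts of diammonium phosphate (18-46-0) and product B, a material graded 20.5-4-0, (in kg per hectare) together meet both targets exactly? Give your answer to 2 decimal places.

Let a = kg of diammonium phosphate, b = kg of product B (per hectare).
N: 0.18·a + 0.205·b = 79
P₂O₅: 0.46·a + 0.04·b = 103.21
From row1: a = (79 − 0.205·b) / 0.18.
Into row2: 0.46·(79 − 0.205·b)/0.18 + 0.04·b = 103.21 → b = 203.929, a = 206.637.

206.64 kg diammonium phosphate, 203.93 kg product B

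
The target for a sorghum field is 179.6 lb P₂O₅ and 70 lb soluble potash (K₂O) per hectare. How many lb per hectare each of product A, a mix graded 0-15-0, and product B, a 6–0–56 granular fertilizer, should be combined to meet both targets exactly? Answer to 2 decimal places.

With a, b = lb per hectare of product A and product B:
P₂O₅: 0.15·a + 0·b = 179.6
K₂O: 0·a + 0.56·b = 70
Solving simultaneously: a = 1197.333, b = 125.

1197.33 lb product A, 125.00 lb product B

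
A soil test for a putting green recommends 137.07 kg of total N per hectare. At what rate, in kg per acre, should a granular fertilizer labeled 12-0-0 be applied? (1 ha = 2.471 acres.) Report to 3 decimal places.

462.262 kg of product per acre

Product per hectare = 137.07 / 12% = 1142.25 kg.
Convert to per acre: 1142.25 × 0.404694 = 462.2622 kg.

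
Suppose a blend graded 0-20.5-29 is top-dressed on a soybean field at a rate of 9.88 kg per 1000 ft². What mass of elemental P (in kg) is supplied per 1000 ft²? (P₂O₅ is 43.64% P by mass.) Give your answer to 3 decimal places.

P₂O₅ per 1000 ft² = 9.88 × 20.5% = 2.0254 kg.
Elemental P = 2.0254 × 0.4364 = 0.883885 kg per 1000 ft².

0.884 kg P per thousand sq ft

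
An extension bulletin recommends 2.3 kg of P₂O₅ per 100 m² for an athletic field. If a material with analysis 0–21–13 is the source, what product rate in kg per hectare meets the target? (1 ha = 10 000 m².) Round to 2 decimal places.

Product per 100 m² = 2.3 / 21% = 10.9524 kg.
Convert to per hectare: 10.9524 × 100 = 1095.238 kg.

1095.24 kg of product per hectare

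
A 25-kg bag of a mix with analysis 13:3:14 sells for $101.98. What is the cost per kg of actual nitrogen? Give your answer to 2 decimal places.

$31.38 per kg N

N in bag = 25 × 13% = 3.25 kg.
Cost per kg N = $101.98 / 3.25 = $31.3785.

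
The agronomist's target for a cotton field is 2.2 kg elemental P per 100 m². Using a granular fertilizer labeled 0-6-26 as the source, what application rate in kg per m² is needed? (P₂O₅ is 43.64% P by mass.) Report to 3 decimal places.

As P₂O₅: 2.2 / 0.4364 = 5.04125 kg per 100 m².
Product per 100 m² = 5.04125 / 6% = 84.0208 kg.
Convert to per m²: 84.0208 × 0.01 = 0.840208 kg.

0.840 kg of product per sq m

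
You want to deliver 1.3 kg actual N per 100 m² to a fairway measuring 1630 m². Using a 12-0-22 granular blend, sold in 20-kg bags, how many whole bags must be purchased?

Product per 100 m² = 1.3 / 12% = 10.8333 kg.
Total product = 10.8333 × 1630 / 100 = 176.583 kg.
Bags = ⌈176.583 / 20⌉ = 9.

9 bags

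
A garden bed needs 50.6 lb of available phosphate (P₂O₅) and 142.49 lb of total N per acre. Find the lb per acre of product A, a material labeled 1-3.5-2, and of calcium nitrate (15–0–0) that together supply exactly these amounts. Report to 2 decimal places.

Let a = lb of product A, b = lb of calcium nitrate (per acre).
P₂O₅: 0.035·a + 0·b = 50.6
N: 0.01·a + 0.15·b = 142.49
From row1: a = (50.6 − 0·b) / 0.035.
Into row2: 0.01·(50.6 − 0·b)/0.035 + 0.15·b = 142.49 → b = 853.552, a = 1445.714.

1445.71 lb product A, 853.55 lb calcium nitrate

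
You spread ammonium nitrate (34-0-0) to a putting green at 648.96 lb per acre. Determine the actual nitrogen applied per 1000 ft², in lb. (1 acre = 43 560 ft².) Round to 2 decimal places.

5.07 lb N per thousand sq ft

nitrogen per acre = 648.96 × 34% = 220.646 lb.
Convert to per 1000 ft²: 220.646 × 0.0229568 = 5.06534 lb.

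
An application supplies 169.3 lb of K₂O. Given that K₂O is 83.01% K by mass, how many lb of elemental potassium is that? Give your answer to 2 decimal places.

K = 169.3 × 0.8301 = 140.536 lb.

140.54 lb K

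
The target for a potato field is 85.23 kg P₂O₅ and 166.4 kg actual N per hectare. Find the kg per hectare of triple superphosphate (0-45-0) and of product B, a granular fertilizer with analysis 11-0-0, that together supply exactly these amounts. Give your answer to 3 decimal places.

With a, b = kg per hectare of triple superphosphate and product B:
P₂O₅: 0.45·a + 0·b = 85.23
N: 0·a + 0.11·b = 166.4
Solving simultaneously: a = 189.4, b = 1512.7273.

189.400 kg triple superphosphate, 1512.727 kg product B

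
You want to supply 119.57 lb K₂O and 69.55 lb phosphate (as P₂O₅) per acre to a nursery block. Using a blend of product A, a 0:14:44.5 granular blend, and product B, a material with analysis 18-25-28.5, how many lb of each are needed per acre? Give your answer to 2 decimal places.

Let a = lb of product A, b = lb of product B (per acre).
K₂O: 0.445·a + 0.285·b = 119.57
P₂O₅: 0.14·a + 0.25·b = 69.55
Eliminate b: (row1) − 0.285/0.25·(row2) → 0.2854·a = 40.283, so a = 141.146.
Then b = (69.55 − 0.14·141.146) / 0.25 = 199.158.

141.15 lb product A, 199.16 lb product B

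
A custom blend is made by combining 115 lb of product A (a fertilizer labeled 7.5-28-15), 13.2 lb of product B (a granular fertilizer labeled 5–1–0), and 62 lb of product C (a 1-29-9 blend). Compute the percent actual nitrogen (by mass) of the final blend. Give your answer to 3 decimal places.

5.208% N

Total mass = 115 + 13.2 + 62 = 190.2 lb.
N mass = 7.5%×115 + 5%×13.2 + 1%×62 = 9.905 lb.
% N = 9.905 / 190.2 = 5.20768%.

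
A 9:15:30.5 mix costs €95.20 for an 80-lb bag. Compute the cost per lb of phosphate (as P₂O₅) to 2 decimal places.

P₂O₅ in bag = 80 × 15% = 12 lb.
Cost per lb P₂O₅ = €95.20 / 12 = €7.9333.

€7.93 per lb P₂O₅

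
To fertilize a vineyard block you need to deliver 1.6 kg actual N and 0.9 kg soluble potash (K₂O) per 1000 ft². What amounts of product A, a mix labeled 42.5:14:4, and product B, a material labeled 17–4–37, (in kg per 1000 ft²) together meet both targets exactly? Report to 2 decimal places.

2.92 kg product A, 2.12 kg product B

Let a = kg of product A, b = kg of product B (per 1000 ft²).
N: 0.425·a + 0.17·b = 1.6
K₂O: 0.04·a + 0.37·b = 0.9
Eliminate b: (row1) − 0.17/0.37·(row2) → 0.406622·a = 1.18649, so a = 2.91791.
Then b = (0.9 − 0.04·2.91791) / 0.37 = 2.11698.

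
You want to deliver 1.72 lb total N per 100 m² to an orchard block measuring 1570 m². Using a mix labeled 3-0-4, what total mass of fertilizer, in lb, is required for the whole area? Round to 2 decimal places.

Product per 100 m² = 1.72 / 3% = 57.3333 lb.
Total product = 57.3333 × 1570 / 100 = 900.133 lb.

900.13 lb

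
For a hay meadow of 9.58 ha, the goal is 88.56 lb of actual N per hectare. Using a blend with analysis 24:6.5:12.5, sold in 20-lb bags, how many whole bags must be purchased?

177 bags

Product per hectare = 88.56 / 24% = 369 lb.
Total product = 369 × 9.58 = 3535.02 lb.
Bags = ⌈3535.02 / 20⌉ = 177.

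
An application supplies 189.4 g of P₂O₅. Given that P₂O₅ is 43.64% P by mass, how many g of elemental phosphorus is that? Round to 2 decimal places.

82.65 g P

P = 189.4 × 0.4364 = 82.6542 g.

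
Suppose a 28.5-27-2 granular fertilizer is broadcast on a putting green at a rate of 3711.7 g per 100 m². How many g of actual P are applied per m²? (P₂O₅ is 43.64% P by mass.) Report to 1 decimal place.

P₂O₅ per 100 m² = 3711.7 × 27% = 1002.16 g.
Elemental P = 1002.16 × 0.4364 = 437.342 g per 100 m².
Convert to per m²: 437.342 × 0.01 = 4.37342 g.

4.4 g P per sq m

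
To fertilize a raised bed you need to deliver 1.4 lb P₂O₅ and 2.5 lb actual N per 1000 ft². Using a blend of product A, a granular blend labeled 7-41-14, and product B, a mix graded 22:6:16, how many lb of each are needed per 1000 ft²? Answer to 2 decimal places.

1.84 lb product A, 10.78 lb product B

Let a = lb of product A, b = lb of product B (per 1000 ft²).
P₂O₅: 0.41·a + 0.06·b = 1.4
N: 0.07·a + 0.22·b = 2.5
Solving simultaneously: a = 1.83721, b = 10.7791.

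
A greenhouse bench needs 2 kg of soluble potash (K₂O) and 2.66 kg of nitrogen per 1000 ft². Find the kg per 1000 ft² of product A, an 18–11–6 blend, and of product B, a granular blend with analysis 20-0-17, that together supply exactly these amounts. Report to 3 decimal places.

2.806 kg product A, 10.774 kg product B

Per-1000 ft² balance (a = product A, b = product B):
K₂O: 0.06·a + 0.17·b = 2
N: 0.18·a + 0.2·b = 2.66
Eliminate a: (row1) − 0.06/0.18·(row2) → 0.103333·b = 1.11333, so b = 10.7742.
Back-substitute: a = (2 − 0.17·10.7742) / 0.06 = 2.80645.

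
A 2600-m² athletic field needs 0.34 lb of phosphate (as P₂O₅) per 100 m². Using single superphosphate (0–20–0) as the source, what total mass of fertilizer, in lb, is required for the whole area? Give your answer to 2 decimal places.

Product per 100 m² = 0.34 / 20% = 1.7 lb.
Total product = 1.7 × 2600 / 100 = 44.2 lb.

44.20 lb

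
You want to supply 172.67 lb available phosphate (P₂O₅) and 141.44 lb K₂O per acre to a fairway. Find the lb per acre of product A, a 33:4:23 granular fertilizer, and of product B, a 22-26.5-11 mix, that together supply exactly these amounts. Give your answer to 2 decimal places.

326.93 lb product A, 602.24 lb product B

With a, b = lb per acre of product A and product B:
P₂O₅: 0.04·a + 0.265·b = 172.67
K₂O: 0.23·a + 0.11·b = 141.44
Eliminate b: (row1) − 0.265/0.11·(row2) → -0.514091·a = -168.072, so a = 326.9302.
Then b = (141.44 − 0.23·326.9302) / 0.11 = 602.237.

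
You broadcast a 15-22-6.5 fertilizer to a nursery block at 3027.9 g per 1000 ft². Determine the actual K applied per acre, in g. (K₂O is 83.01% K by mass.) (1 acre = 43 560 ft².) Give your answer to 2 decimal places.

K₂O per 1000 ft² = 3027.9 × 6.5% = 196.814 g.
Elemental K = 196.814 × 0.8301 = 163.375 g per 1000 ft².
Convert to per acre: 163.375 × 43.56 = 7116.61005 g.

7116.61 g K per acre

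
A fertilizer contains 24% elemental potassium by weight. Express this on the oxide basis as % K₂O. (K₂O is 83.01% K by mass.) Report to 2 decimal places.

%K₂O = 24 / 0.8301 = 28.9122%.

28.91% K₂O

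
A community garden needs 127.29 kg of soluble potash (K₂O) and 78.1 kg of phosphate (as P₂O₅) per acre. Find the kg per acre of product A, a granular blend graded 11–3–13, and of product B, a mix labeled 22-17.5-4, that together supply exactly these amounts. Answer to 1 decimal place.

Per-acre balance (a = product A, b = product B):
K₂O: 0.13·a + 0.04·b = 127.29
P₂O₅: 0.03·a + 0.175·b = 78.1
Eliminate b: (row1) − 0.04/0.175·(row2) → 0.123143·a = 109.439, so a = 888.712.
Then b = (78.1 − 0.03·888.712) / 0.175 = 293.935.

888.7 kg product A, 293.9 kg product B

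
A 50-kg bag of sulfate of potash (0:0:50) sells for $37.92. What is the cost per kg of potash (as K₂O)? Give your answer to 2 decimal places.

$1.52 per kg K₂O

K₂O in bag = 50 × 50% = 25 kg.
Cost per kg K₂O = $37.92 / 25 = $1.5168.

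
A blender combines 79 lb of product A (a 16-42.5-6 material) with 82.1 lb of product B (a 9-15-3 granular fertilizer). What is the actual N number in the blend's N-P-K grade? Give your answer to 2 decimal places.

12.43% N

Total mass = 79 + 82.1 = 161.1 lb.
N mass = 16%×79 + 9%×82.1 = 20.029 lb.
% N = 20.029 / 161.1 = 12.4327%.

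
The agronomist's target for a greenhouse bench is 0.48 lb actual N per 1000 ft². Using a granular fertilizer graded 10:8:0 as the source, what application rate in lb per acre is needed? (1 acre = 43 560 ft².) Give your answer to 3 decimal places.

209.088 lb of product per acre

Product per 1000 ft² = 0.48 / 10% = 4.8 lb.
Convert to per acre: 4.8 × 43.56 = 209.088 lb.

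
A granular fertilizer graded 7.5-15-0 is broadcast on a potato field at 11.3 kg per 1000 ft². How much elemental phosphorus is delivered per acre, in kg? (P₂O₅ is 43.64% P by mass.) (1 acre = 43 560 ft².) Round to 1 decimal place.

32.2 kg P per acre

P₂O₅ per 1000 ft² = 11.3 × 15% = 1.695 kg.
Elemental P = 1.695 × 0.4364 = 0.739698 kg per 1000 ft².
Convert to per acre: 0.739698 × 43.56 = 32.2212 kg.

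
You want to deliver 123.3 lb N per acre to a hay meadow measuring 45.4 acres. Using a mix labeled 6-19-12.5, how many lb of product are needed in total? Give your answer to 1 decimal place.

93297.0 lb

Product per acre = 123.3 / 6% = 2055 lb.
Total product = 2055 × 45.4 = 93297 lb.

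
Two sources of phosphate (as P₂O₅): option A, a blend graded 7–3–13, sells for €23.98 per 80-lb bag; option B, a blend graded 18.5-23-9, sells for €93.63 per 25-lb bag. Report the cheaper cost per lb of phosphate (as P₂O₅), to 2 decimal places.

option A: P₂O₅ per bag = 80 × 3% = 2.4 lb; cost = 23.98 / 2.4 = €9.9917/lb P₂O₅.
option B: P₂O₅ per bag = 25 × 23% = 5.75 lb; cost = 93.63 / 5.75 = €16.2835/lb P₂O₅.
option A is cheaper.

€9.99 per lb P₂O₅ (option A)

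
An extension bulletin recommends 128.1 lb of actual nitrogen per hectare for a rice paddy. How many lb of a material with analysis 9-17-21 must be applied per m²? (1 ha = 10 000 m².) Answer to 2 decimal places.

Product per hectare = 128.1 / 9% = 1423.33 lb.
Convert to per m²: 1423.33 × 0.0001 = 0.142333 lb.

0.14 lb of product per sq m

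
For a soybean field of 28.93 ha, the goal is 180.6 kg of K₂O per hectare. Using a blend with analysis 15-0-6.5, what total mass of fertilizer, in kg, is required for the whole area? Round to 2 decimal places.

80380.89 kg

Product per hectare = 180.6 / 6.5% = 2778.46 kg.
Total product = 2778.46 × 28.93 = 80380.892 kg.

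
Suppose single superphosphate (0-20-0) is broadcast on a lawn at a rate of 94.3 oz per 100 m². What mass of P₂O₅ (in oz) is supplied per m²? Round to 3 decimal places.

0.189 oz P₂O₅ per sq m

P₂O₅ per 100 m² = 94.3 × 20% = 18.86 oz.
Convert to per m²: 18.86 × 0.01 = 0.1886 oz.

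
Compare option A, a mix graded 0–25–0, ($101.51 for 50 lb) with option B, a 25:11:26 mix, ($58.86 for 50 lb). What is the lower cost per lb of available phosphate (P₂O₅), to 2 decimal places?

$8.12 per lb P₂O₅ (option A)

option A: P₂O₅ per bag = 50 × 25% = 12.5 lb; cost = 101.51 / 12.5 = $8.1208/lb P₂O₅.
option B: P₂O₅ per bag = 50 × 11% = 5.5 lb; cost = 58.86 / 5.5 = $10.7018/lb P₂O₅.
option A is cheaper.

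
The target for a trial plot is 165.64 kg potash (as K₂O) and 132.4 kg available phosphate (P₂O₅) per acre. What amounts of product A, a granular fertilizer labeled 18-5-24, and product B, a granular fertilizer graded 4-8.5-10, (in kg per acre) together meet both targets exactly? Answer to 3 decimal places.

Let a = kg of product A, b = kg of product B (per acre).
K₂O: 0.24·a + 0.1·b = 165.64
P₂O₅: 0.05·a + 0.085·b = 132.4
Solving simultaneously: a = 54.50649, b = 1525.5844.

54.506 kg product A, 1525.584 kg product B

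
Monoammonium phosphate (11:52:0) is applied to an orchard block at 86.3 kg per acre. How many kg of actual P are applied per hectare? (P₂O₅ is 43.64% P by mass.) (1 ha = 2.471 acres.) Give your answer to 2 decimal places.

48.39 kg P per hectare

P₂O₅ per acre = 86.3 × 52% = 44.876 kg.
Elemental P = 44.876 × 0.4364 = 19.5839 kg per acre.
Convert to per hectare: 19.5839 × 2.471 = 48.3918 kg.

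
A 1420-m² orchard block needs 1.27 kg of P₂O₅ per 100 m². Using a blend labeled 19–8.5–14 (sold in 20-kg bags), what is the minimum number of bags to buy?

11 bags

Product per 100 m² = 1.27 / 8.5% = 14.9412 kg.
Total product = 14.9412 × 1420 / 100 = 212.165 kg.
Bags = ⌈212.165 / 20⌉ = 11.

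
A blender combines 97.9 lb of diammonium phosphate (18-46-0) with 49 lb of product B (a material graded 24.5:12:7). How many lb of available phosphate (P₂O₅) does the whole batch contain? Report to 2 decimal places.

P₂O₅ mass = 46%×97.9 + 12%×49 = 50.914 lb.

50.91 lb P₂O₅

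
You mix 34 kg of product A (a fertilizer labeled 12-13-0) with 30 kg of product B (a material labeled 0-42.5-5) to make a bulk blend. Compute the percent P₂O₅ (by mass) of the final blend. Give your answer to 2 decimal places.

Total mass = 34 + 30 = 64 kg.
P₂O₅ mass = 13%×34 + 42.5%×30 = 17.17 kg.
% P₂O₅ = 17.17 / 64 = 26.8281%.

26.83% P₂O₅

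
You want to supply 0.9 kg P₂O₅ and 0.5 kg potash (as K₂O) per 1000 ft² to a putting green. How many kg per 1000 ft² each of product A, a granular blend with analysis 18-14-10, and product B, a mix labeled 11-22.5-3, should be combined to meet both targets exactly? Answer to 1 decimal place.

4.7 kg product A, 1.1 kg product B

Let a = kg of product A, b = kg of product B (per 1000 ft²).
P₂O₅: 0.14·a + 0.225·b = 0.9
K₂O: 0.1·a + 0.03·b = 0.5
Solving simultaneously: a = 4.67213, b = 1.0929.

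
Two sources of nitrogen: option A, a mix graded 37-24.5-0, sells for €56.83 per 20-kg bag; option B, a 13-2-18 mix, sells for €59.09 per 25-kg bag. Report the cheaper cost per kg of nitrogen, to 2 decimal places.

option A: N per bag = 20 × 37% = 7.4 kg; cost = 56.83 / 7.4 = €7.6797/kg N.
option B: N per bag = 25 × 13% = 3.25 kg; cost = 59.09 / 3.25 = €18.1815/kg N.
option A is cheaper.

€7.68 per kg N (option A)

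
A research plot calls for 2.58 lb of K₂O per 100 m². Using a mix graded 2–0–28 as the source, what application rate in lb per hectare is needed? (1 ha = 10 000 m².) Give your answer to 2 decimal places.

921.43 lb of product per hectare

Product per 100 m² = 2.58 / 28% = 9.21429 lb.
Convert to per hectare: 9.21429 × 100 = 921.429 lb.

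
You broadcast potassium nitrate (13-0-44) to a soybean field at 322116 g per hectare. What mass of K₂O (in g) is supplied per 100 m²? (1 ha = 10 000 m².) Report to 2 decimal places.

K₂O per hectare = 322116 × 44% = 141731 g.
Convert to per 100 m²: 141731 × 0.01 = 1417.3104 g.

1417.31 g K₂O per hundred sq m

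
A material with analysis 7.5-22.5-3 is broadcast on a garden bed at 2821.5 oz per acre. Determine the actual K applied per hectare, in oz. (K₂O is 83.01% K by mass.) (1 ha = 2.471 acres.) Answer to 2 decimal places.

173.62 oz K per hectare

K₂O per acre = 2821.5 × 3% = 84.645 oz.
Elemental K = 84.645 × 0.8301 = 70.2638 oz per acre.
Convert to per hectare: 70.2638 × 2.471 = 173.622 oz.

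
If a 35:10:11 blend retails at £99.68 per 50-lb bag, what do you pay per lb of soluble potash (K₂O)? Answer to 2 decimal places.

K₂O in bag = 50 × 11% = 5.5 lb.
Cost per lb K₂O = £99.68 / 5.5 = £18.1236.

£18.12 per lb K₂O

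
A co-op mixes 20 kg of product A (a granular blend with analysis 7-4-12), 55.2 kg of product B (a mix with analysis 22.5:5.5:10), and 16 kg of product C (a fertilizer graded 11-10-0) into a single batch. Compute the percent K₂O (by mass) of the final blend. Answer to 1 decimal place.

8.7% K₂O

Total mass = 20 + 55.2 + 16 = 91.2 kg.
K₂O mass = 12%×20 + 10%×55.2 + 0%×16 = 7.92 kg.
% K₂O = 7.92 / 91.2 = 8.68421%.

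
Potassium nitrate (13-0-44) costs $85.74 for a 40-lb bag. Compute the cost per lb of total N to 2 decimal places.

N in bag = 40 × 13% = 5.2 lb.
Cost per lb N = $85.74 / 5.2 = $16.4885.

$16.49 per lb N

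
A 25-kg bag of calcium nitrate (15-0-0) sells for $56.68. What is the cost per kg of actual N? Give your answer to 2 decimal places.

$15.11 per kg N

N in bag = 25 × 15% = 3.75 kg.
Cost per kg N = $56.68 / 3.75 = $15.1147.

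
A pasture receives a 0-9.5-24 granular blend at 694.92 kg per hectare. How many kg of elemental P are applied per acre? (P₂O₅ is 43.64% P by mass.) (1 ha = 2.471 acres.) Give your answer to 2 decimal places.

P₂O₅ per hectare = 694.92 × 9.5% = 66.0174 kg.
Elemental P = 66.0174 × 0.4364 = 28.81 kg per hectare.
Convert to per acre: 28.81 × 0.404694 = 11.6592 kg.

11.66 kg P per acre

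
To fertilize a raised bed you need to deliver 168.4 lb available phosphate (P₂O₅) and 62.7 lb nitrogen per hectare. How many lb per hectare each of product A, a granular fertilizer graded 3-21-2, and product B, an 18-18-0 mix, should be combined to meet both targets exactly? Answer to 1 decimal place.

Let a = lb of product A, b = lb of product B (per hectare).
P₂O₅: 0.21·a + 0.18·b = 168.4
N: 0.03·a + 0.18·b = 62.7
Eliminate a: (row1) − 0.21/0.03·(row2) → -1.08·b = -270.5, so b = 250.463.
Back-substitute: a = (168.4 − 0.18·250.463) / 0.21 = 587.222.

587.2 lb product A, 250.5 lb product B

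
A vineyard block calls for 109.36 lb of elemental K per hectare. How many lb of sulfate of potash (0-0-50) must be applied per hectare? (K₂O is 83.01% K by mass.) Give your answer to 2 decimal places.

263.49 lb of product per hectare

As K₂O: 109.36 / 0.8301 = 131.743 lb per hectare.
Product per hectare = 131.743 / 50% = 263.486 lb.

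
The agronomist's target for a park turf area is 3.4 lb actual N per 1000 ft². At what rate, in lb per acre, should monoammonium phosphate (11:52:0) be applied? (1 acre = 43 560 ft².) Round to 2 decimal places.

Product per 1000 ft² = 3.4 / 11% = 30.9091 lb.
Convert to per acre: 30.9091 × 43.56 = 1346.4 lb.

1346.40 lb of product per acre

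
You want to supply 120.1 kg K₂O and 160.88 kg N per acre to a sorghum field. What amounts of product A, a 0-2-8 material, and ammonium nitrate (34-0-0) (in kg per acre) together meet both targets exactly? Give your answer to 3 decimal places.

Let a = kg of product A, b = kg of ammonium nitrate (per acre).
K₂O: 0.08·a + 0·b = 120.1
N: 0·a + 0.34·b = 160.88
Solving simultaneously: a = 1501.25, b = 473.17647.

1501.250 kg product A, 473.176 kg ammonium nitrate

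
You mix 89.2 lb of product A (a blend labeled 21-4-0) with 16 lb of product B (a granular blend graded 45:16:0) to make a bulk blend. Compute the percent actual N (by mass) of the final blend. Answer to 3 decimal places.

Total mass = 89.2 + 16 = 105.2 lb.
N mass = 21%×89.2 + 45%×16 = 25.932 lb.
% N = 25.932 / 105.2 = 24.6502%.

24.650% N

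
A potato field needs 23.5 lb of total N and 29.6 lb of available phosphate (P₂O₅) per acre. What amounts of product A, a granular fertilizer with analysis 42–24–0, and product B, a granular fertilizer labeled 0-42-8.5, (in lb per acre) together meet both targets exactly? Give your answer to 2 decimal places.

55.95 lb product A, 38.50 lb product B

Let a = lb of product A, b = lb of product B (per acre).
N: 0.42·a + 0·b = 23.5
P₂O₅: 0.24·a + 0.42·b = 29.6
From row1: a = (23.5 − 0·b) / 0.42.
Into row2: 0.24·(23.5 − 0·b)/0.42 + 0.42·b = 29.6 → b = 38.5034, a = 55.9524.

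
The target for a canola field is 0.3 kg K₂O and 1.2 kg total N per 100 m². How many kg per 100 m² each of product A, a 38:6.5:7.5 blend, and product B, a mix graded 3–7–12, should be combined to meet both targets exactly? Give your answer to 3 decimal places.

Per-100 m² balance (a = product A, b = product B):
K₂O: 0.075·a + 0.12·b = 0.3
N: 0.38·a + 0.03·b = 1.2
Solving simultaneously: a = 3.11419, b = 0.553633.

3.114 kg product A, 0.554 kg product B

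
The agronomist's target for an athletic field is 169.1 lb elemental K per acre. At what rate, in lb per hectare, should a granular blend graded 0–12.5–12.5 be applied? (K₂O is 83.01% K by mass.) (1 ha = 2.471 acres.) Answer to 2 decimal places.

4026.95 lb of product per hectare

As K₂O: 169.1 / 0.8301 = 203.71 lb per acre.
Product per acre = 203.71 / 12.5% = 1629.68 lb.
Convert to per hectare: 1629.68 × 2.471 = 4026.947 lb.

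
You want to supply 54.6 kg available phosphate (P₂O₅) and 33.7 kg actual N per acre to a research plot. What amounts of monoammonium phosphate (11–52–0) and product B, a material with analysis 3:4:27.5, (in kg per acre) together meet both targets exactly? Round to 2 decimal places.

Per-acre balance (a = monoammonium phosphate, b = product B):
P₂O₅: 0.52·a + 0.04·b = 54.6
N: 0.11·a + 0.03·b = 33.7
Eliminate a: (row1) − 0.52/0.11·(row2) → -0.101818·b = -104.709, so b = 1028.393.
Back-substitute: a = (54.6 − 0.04·1028.393) / 0.52 = 25.8929.

25.89 kg monoammonium phosphate, 1028.39 kg product B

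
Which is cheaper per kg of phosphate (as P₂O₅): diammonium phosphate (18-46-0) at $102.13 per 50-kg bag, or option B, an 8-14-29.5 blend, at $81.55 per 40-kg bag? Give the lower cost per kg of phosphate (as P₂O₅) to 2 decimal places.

diammonium phosphate: P₂O₅ per bag = 50 × 46% = 23 kg; cost = 102.13 / 23 = $4.4404/kg P₂O₅.
option B: P₂O₅ per bag = 40 × 14% = 5.6 kg; cost = 81.55 / 5.6 = $14.5625/kg P₂O₅.
diammonium phosphate is cheaper.

$4.44 per kg P₂O₅ (diammonium phosphate)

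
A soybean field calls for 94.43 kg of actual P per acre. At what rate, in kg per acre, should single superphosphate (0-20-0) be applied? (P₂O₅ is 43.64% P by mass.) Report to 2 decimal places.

1081.92 kg of product per acre

As P₂O₅: 94.43 / 0.4364 = 216.384 kg per acre.
Product per acre = 216.384 / 20% = 1081.9203 kg.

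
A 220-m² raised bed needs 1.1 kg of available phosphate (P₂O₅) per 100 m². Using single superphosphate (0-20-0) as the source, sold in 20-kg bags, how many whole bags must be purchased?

Product per 100 m² = 1.1 / 20% = 5.5 kg.
Total product = 5.5 × 220 / 100 = 12.1 kg.
Bags = ⌈12.1 / 20⌉ = 1.

1 bags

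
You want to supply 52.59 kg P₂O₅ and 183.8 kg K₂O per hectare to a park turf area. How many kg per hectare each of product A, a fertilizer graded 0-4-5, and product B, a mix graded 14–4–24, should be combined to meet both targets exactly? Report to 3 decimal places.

693.368 kg product A, 621.382 kg product B

Let a = kg of product A, b = kg of product B (per hectare).
P₂O₅: 0.04·a + 0.04·b = 52.59
K₂O: 0.05·a + 0.24·b = 183.8
Eliminate a: (row1) − 0.04/0.05·(row2) → -0.152·b = -94.45, so b = 621.3816.
Back-substitute: a = (52.59 − 0.04·621.3816) / 0.04 = 693.3684.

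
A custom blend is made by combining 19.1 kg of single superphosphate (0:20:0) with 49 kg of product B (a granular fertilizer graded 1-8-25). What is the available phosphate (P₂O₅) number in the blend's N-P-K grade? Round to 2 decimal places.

11.37% P₂O₅

Total mass = 19.1 + 49 = 68.1 kg.
P₂O₅ mass = 20%×19.1 + 8%×49 = 7.74 kg.
% P₂O₅ = 7.74 / 68.1 = 11.3656%.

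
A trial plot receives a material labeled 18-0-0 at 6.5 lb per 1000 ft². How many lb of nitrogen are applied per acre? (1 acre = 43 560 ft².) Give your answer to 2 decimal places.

nitrogen per 1000 ft² = 6.5 × 18% = 1.17 lb.
Convert to per acre: 1.17 × 43.56 = 50.9652 lb.

50.97 lb N per acre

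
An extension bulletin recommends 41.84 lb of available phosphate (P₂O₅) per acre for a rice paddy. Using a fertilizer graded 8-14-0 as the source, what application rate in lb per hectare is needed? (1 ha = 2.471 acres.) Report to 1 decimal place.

738.5 lb of product per hectare

Product per acre = 41.84 / 14% = 298.857 lb.
Convert to per hectare: 298.857 × 2.471 = 738.476 lb.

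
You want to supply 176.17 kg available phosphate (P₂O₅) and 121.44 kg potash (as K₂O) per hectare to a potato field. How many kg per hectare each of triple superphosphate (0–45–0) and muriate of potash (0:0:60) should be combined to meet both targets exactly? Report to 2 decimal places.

Per-hectare balance (a = triple superphosphate, b = muriate of potash):
P₂O₅: 0.45·a + 0·b = 176.17
K₂O: 0·a + 0.6·b = 121.44
Solving simultaneously: a = 391.489, b = 202.4.

391.49 kg triple superphosphate, 202.40 kg muriate of potash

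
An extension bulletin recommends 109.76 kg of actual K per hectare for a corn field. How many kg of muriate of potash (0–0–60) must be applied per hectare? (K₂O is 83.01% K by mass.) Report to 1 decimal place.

220.4 kg of product per hectare

As K₂O: 109.76 / 0.8301 = 132.225 kg per hectare.
Product per hectare = 132.225 / 60% = 220.375 kg.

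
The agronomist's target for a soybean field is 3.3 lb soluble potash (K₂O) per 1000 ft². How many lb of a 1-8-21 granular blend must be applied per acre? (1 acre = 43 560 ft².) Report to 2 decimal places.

Product per 1000 ft² = 3.3 / 21% = 15.7143 lb.
Convert to per acre: 15.7143 × 43.56 = 684.514 lb.

684.51 lb of product per acre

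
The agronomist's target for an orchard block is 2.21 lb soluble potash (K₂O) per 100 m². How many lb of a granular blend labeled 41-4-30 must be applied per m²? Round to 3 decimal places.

Product per 100 m² = 2.21 / 30% = 7.36667 lb.
Convert to per m²: 7.36667 × 0.01 = 0.0736667 lb.

0.074 lb of product per sq m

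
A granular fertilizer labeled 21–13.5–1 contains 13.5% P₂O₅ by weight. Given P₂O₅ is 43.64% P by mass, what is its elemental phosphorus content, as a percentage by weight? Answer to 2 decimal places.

%P = 13.5 × 0.4364 = 5.8914%.

5.89% P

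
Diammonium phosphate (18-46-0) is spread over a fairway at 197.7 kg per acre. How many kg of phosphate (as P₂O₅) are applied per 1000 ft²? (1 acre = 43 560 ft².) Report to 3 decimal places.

2.088 kg P₂O₅ per thousand sq ft

P₂O₅ per acre = 197.7 × 46% = 90.942 kg.
Convert to per 1000 ft²: 90.942 × 0.0229568 = 2.08774 kg.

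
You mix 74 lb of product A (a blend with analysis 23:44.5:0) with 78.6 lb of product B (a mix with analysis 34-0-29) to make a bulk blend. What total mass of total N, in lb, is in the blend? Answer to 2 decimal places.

43.74 lb N

N mass = 23%×74 + 34%×78.6 = 43.744 lb.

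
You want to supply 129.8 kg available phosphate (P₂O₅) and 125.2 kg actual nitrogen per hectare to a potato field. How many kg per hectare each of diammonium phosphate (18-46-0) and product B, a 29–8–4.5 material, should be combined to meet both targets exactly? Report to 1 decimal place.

232.2 kg diammonium phosphate, 287.6 kg product B

Per-hectare balance (a = diammonium phosphate, b = product B):
P₂O₅: 0.46·a + 0.08·b = 129.8
N: 0.18·a + 0.29·b = 125.2
Eliminate a: (row1) − 0.46/0.18·(row2) → -0.661111·b = -190.156, so b = 287.63.
Back-substitute: a = (129.8 − 0.08·287.63) / 0.46 = 232.151.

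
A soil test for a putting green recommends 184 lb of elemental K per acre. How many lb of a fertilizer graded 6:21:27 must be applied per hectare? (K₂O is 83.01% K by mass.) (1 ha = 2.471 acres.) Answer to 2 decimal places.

As K₂O: 184 / 0.8301 = 221.66 lb per acre.
Product per acre = 221.66 / 27% = 820.963 lb.
Convert to per hectare: 820.963 × 2.471 = 2028.5999 lb.

2028.60 lb of product per hectare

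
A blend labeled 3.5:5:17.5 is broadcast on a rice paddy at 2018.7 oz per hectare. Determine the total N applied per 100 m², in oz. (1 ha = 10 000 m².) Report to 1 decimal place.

nitrogen per hectare = 2018.7 × 3.5% = 70.6545 oz.
Convert to per 100 m²: 70.6545 × 0.01 = 0.706545 oz.

0.7 oz N per hundred sq m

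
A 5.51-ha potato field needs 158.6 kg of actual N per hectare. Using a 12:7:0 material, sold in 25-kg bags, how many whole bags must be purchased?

292 bags

Product per hectare = 158.6 / 12% = 1321.67 kg.
Total product = 1321.67 × 5.51 = 7282.38 kg.
Bags = ⌈7282.38 / 25⌉ = 292.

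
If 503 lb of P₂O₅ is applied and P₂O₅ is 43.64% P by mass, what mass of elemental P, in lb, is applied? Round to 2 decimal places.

219.51 lb P

P = 503 × 0.4364 = 219.509 lb.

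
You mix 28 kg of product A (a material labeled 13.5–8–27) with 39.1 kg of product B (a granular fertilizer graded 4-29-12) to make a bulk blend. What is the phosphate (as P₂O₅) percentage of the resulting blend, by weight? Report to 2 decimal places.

20.24% P₂O₅

Total mass = 28 + 39.1 = 67.1 kg.
P₂O₅ mass = 8%×28 + 29%×39.1 = 13.579 kg.
% P₂O₅ = 13.579 / 67.1 = 20.237%.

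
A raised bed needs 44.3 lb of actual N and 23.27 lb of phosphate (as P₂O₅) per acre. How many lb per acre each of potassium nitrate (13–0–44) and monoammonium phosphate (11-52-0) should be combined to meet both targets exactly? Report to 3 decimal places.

With a, b = lb per acre of potassium nitrate and monoammonium phosphate:
N: 0.13·a + 0.11·b = 44.3
P₂O₅: 0·a + 0.52·b = 23.27
Solving simultaneously: a = 302.9038, b = 44.75.

302.904 lb potassium nitrate, 44.750 lb monoammonium phosphate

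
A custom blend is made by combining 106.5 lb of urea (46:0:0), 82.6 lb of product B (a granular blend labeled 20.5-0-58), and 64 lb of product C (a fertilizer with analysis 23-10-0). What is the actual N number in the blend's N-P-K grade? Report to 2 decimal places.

31.86% N

Total mass = 106.5 + 82.6 + 64 = 253.1 lb.
N mass = 46%×106.5 + 20.5%×82.6 + 23%×64 = 80.643 lb.
% N = 80.643 / 253.1 = 31.8621%.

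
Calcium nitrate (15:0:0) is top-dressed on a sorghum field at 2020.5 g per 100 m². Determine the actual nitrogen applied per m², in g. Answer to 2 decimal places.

nitrogen per 100 m² = 2020.5 × 15% = 303.075 g.
Convert to per m²: 303.075 × 0.01 = 3.03075 g.

3.03 g N per sq m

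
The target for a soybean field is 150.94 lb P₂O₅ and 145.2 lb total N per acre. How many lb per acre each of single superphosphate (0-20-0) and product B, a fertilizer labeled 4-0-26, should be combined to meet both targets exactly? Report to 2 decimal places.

Per-acre balance (a = single superphosphate, b = product B):
P₂O₅: 0.2·a + 0·b = 150.94
N: 0·a + 0.04·b = 145.2
Solving simultaneously: a = 754.7, b = 3630.

754.70 lb single superphosphate, 3630.00 lb product B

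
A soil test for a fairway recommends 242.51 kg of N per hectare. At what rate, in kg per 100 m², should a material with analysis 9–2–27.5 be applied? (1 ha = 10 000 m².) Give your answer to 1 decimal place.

Product per hectare = 242.51 / 9% = 2694.56 kg.
Convert to per 100 m²: 2694.56 × 0.01 = 26.9456 kg.

26.9 kg of product per hundred sq m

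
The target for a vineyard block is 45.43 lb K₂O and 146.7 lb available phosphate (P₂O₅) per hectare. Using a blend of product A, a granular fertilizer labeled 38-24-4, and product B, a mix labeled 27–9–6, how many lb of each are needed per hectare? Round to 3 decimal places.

With a, b = lb per hectare of product A and product B:
K₂O: 0.04·a + 0.06·b = 45.43
P₂O₅: 0.24·a + 0.09·b = 146.7
Eliminate a: (row1) − 0.04/0.24·(row2) → 0.045·b = 20.98, so b = 466.2222.
Back-substitute: a = (45.43 − 0.06·466.2222) / 0.04 = 436.4167.

436.417 lb product A, 466.222 lb product B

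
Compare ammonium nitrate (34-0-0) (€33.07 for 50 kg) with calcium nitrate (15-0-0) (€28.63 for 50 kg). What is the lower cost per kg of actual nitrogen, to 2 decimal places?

€1.95 per kg N (ammonium nitrate)

ammonium nitrate: N per bag = 50 × 34% = 17 kg; cost = 33.07 / 17 = €1.9453/kg N.
calcium nitrate: N per bag = 50 × 15% = 7.5 kg; cost = 28.63 / 7.5 = €3.8173/kg N.
ammonium nitrate is cheaper.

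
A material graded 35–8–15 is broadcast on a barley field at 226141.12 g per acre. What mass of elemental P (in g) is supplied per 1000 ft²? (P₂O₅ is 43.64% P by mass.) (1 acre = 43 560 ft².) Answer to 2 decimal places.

181.25 g P per thousand sq ft

P₂O₅ per acre = 226141.12 × 8% = 18091.3 g.
Elemental P = 18091.3 × 0.4364 = 7895.04 g per acre.
Convert to per 1000 ft²: 7895.04 × 0.0229568 = 181.245 g.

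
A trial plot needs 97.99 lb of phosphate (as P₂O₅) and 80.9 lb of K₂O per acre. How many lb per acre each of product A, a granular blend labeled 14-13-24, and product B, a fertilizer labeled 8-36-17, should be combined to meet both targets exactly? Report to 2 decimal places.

With a, b = lb per acre of product A and product B:
P₂O₅: 0.13·a + 0.36·b = 97.99
K₂O: 0.24·a + 0.17·b = 80.9
Solving simultaneously: a = 193.868, b = 202.187.

193.87 lb product A, 202.19 lb product B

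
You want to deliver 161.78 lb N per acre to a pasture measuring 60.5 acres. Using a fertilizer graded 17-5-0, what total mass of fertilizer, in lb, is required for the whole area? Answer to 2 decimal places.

57574.65 lb

Product per acre = 161.78 / 17% = 951.647 lb.
Total product = 951.647 × 60.5 = 57574.647 lb.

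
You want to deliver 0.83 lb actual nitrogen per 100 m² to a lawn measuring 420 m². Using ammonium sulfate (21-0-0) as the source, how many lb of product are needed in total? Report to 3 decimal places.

16.600 lb

Product per 100 m² = 0.83 / 21% = 3.95238 lb.
Total product = 3.95238 × 420 / 100 = 16.6 lb.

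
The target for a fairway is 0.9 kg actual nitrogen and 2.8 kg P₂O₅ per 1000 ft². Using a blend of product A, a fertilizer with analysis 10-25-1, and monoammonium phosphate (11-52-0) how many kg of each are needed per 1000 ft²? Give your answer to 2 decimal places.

Let a = kg of product A, b = kg of monoammonium phosphate (per 1000 ft²).
N: 0.1·a + 0.11·b = 0.9
P₂O₅: 0.25·a + 0.52·b = 2.8
Eliminate a: (row1) − 0.1/0.25·(row2) → -0.098·b = -0.22, so b = 2.2449.
Back-substitute: a = (0.9 − 0.11·2.2449) / 0.1 = 6.53061.

6.53 kg product A, 2.24 kg monoammonium phosphate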